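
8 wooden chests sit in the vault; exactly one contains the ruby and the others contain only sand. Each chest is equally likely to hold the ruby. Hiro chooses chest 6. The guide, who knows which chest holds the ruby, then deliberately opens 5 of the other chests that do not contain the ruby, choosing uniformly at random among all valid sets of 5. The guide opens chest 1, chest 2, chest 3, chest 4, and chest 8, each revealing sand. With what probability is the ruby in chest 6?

Condition on the true location of the ruby.
If it is in any of chests 1, 2, 3, 4, and 8 (prior 1/8 each): that chest was opened and seen not to hold the prize — ruled out; weight (1/8)·0 = 0 each.
If it is in either of chests 5 and 7 (prior 1/8 each): the guide has 6 equally likely choices, so probability 1/6; weight (1/8)·(1/6) = 1/48 each.
If it is in chest 6 (prior 1/8): the guide has 21 equally likely choices, so probability 1/21; weight (1/8)·(1/21) = 1/168.
The weights sum to 1/21.
So P(the ruby in chest 6 | the guide opened chest 1, chest 2, chest 3, chest 4, and chest 8) = (1/168) / (1/21) = 1/8.

1/8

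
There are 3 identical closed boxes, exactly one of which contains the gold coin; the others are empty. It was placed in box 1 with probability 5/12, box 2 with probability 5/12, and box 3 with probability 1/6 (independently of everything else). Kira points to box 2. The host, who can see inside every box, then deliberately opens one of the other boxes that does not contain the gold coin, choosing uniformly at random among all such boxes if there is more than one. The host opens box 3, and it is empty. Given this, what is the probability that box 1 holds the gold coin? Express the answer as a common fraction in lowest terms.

Consider each possible location of the gold coin in turn.
If it is in box 1 (prior 5/12): the host has no choice, probability 1; weight (5/12)·1 = 5/12.
If it is in box 2 (prior 5/12): the host has 2 equally likely choices, so probability 1/2; weight (5/12)·(1/2) = 5/24.
If it is in box 3 (prior 1/6): the host opened box 3, so this case is ruled out; weight (1/6)·0 = 0.
The weights sum to 5/8.
So P(the gold coin in box 1 | the host opened box 3) = (5/12) / (5/8) = 2/3.

2/3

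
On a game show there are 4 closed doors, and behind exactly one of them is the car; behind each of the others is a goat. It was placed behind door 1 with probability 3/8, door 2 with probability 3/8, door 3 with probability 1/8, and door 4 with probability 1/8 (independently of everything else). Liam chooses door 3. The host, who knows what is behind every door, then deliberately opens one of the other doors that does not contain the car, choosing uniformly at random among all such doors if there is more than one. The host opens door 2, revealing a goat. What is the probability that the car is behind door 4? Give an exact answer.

3/14

Apply Bayes' rule, conditioning on where the car actually is.
If it is behind door 1 (prior 3/8): the host has 2 equally likely choices, so probability 1/2; weight (3/8)·(1/2) = 3/16.
If it is behind door 2 (prior 3/8): the host opened door 2, so this case is ruled out; weight (3/8)·0 = 0.
If it is behind door 3 (prior 1/8): the host has 3 equally likely choices, so probability 1/3; weight (1/8)·(1/3) = 1/24.
If it is behind door 4 (prior 1/8): the host has 2 equally likely choices, so probability 1/2; weight (1/8)·(1/2) = 1/16.
The weights sum to 7/24.
So P(the car behind door 4 | the host opened door 2) = (1/16) / (7/24) = 3/14.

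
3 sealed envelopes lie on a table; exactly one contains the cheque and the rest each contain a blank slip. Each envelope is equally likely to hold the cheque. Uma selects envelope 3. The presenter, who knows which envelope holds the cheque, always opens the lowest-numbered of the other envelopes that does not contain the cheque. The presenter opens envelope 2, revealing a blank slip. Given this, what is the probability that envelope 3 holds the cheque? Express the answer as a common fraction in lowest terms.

0

Apply Bayes' rule, conditioning on where the cheque actually is.
If it is in envelope 1 (prior 1/3): envelope 2 is the lowest-numbered option available, probability 1; weight (1/3)·1 = 1/3.
If it is in envelope 2 (prior 1/3): the presenter opened envelope 2, so this case is ruled out; weight (1/3)·0 = 0.
If it is in envelope 3 (prior 1/3): the presenter would have opened envelope 1 instead, probability 0; weight (1/3)·0 = 0.
The weights sum to 1/3.
So P(the cheque in envelope 3 | the presenter opened envelope 2) = 0 / (1/3) = 0.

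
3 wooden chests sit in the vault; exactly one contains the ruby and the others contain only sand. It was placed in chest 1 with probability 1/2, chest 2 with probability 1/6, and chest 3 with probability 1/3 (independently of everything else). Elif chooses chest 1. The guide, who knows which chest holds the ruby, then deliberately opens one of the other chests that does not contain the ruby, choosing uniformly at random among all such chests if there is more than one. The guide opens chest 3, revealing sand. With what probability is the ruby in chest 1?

Consider each possible location of the ruby in turn.
If it is in chest 1 (prior 1/2): the guide has 2 equally likely choices, so probability 1/2; weight (1/2)·(1/2) = 1/4.
If it is in chest 2 (prior 1/6): the guide has no choice, probability 1; weight (1/6)·1 = 1/6.
If it is in chest 3 (prior 1/3): the guide opened chest 3, so this case is ruled out; weight (1/3)·0 = 0.
The weights sum to 5/12.
So P(the ruby in chest 1 | the guide opened chest 3) = (1/4) / (5/12) = 3/5.

3/5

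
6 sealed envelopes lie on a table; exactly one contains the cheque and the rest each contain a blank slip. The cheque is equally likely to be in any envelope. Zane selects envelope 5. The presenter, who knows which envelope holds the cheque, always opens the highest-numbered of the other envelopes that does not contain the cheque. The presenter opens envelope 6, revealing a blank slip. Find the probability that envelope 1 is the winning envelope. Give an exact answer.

Condition on the true location of the cheque.
If it is in any of envelopes 1, 2, 3, 4, and 5 (prior 1/6 each): envelope 6 is the highest-numbered option available, probability 1; weight (1/6)·1 = 1/6 each.
If it is in envelope 6 (prior 1/6): the presenter opened envelope 6, so this case is ruled out; weight (1/6)·0 = 0.
The weights sum to 5/6.
So P(the cheque in envelope 1 | the presenter opened envelope 6) = (1/6) / (5/6) = 1/5.

1/5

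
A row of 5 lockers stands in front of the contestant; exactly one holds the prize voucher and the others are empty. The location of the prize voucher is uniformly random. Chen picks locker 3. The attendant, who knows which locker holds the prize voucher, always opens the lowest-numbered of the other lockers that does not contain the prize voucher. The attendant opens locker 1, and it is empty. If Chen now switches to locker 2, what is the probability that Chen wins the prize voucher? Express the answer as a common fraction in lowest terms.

1/4

Consider each possible location of the prize voucher in turn.
If it is in locker 1 (prior 1/5): the attendant opened locker 1, so this case is ruled out; weight (1/5)·0 = 0.
If it is in any of lockers 2, 3, 4, and 5 (prior 1/5 each): locker 1 is the lowest-numbered option available, probability 1; weight (1/5)·1 = 1/5 each.
The weights sum to 4/5.
So P(the prize voucher in locker 2 | the attendant opened locker 1) = (1/5) / (4/5) = 1/4.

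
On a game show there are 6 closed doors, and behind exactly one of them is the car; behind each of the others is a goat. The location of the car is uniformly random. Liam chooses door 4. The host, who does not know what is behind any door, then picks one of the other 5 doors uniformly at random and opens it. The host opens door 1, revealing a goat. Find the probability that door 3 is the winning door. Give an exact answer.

1/5

Consider each possible location of the car in turn.
If it is behind door 1 (prior 1/6): the host opened door 1, so this case is ruled out; weight (1/6)·0 = 0.
If it is behind any of doors 2, 3, 4, 5, and 6 (prior 1/6 each): the host picks door 1 with probability 1/5 regardless, and it is not the prize; weight (1/6)·(1/5) = 1/30 each.
The weights sum to 1/6.
So P(the car behind door 3 | the host opened door 1) = (1/30) / (1/6) = 1/5.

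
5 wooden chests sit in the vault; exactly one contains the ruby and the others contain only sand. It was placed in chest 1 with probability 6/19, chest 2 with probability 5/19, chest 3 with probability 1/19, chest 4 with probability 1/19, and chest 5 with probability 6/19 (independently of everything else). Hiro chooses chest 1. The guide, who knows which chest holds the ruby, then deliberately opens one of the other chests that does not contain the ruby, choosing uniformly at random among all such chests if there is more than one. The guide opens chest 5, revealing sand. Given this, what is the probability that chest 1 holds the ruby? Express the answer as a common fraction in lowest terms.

Apply Bayes' rule, conditioning on where the ruby actually is.
If it is in chest 1 (prior 6/19): the guide has 4 equally likely choices, so probability 1/4; weight (6/19)·(1/4) = 3/38.
If it is in chest 2 (prior 5/19): the guide has 3 equally likely choices, so probability 1/3; weight (5/19)·(1/3) = 5/57.
If it is in either of chests 3 and 4 (prior 1/19 each): the guide has 3 equally likely choices, so probability 1/3; weight (1/19)·(1/3) = 1/57 each.
If it is in chest 5 (prior 6/19): the guide opened chest 5, so this case is ruled out; weight (6/19)·0 = 0.
The weights sum to 23/114.
So P(the ruby in chest 1 | the guide opened chest 5) = (3/38) / (23/114) = 9/23.

9/23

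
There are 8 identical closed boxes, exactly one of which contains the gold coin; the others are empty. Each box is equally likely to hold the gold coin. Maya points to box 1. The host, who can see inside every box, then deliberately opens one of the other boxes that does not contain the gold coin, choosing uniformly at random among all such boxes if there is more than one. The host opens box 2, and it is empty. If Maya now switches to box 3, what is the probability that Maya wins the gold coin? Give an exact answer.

Consider each possible location of the gold coin in turn.
If it is in box 1 (prior 1/8): the host has 7 equally likely choices, so probability 1/7; weight (1/8)·(1/7) = 1/56.
If it is in box 2 (prior 1/8): the host opened box 2, so this case is ruled out; weight (1/8)·0 = 0.
If it is in any of boxes 3, 4, 5, 6, 7, and 8 (prior 1/8 each): the host has 6 equally likely choices, so probability 1/6; weight (1/8)·(1/6) = 1/48 each.
The weights sum to 1/7.
So P(the gold coin in box 3 | the host opened box 2) = (1/48) / (1/7) = 7/48.

7/48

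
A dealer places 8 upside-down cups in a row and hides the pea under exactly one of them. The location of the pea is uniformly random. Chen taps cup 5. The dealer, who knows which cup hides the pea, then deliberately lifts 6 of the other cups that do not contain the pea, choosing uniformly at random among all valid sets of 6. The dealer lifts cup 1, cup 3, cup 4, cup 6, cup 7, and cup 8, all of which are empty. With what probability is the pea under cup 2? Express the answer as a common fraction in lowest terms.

7/8

Condition on the true location of the pea.
If it is under any of cups 1, 3, 4, 6, 7, and 8 (prior 1/8 each): that cup was opened and seen not to hold the prize — ruled out; weight (1/8)·0 = 0 each.
If it is under cup 2 (prior 1/8): the dealer has no choice, probability 1; weight (1/8)·1 = 1/8.
If it is under cup 5 (prior 1/8): the dealer has 7 equally likely choices, so probability 1/7; weight (1/8)·(1/7) = 1/56.
The weights sum to 1/7.
So P(the pea under cup 2 | the dealer opened cup 1, cup 3, cup 4, cup 6, cup 7, and cup 8) = (1/8) / (1/7) = 7/8.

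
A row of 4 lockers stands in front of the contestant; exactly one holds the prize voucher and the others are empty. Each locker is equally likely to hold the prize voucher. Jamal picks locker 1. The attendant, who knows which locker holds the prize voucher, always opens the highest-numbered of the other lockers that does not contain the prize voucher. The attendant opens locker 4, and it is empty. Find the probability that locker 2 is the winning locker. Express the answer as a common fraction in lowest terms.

1/3

Condition on the true location of the prize voucher.
If it is in any of lockers 1, 2, and 3 (prior 1/4 each): locker 4 is the highest-numbered option available, probability 1; weight (1/4)·1 = 1/4 each.
If it is in locker 4 (prior 1/4): the attendant opened locker 4, so this case is ruled out; weight (1/4)·0 = 0.
The weights sum to 3/4.
So P(the prize voucher in locker 2 | the attendant opened locker 4) = (1/4) / (3/4) = 1/3.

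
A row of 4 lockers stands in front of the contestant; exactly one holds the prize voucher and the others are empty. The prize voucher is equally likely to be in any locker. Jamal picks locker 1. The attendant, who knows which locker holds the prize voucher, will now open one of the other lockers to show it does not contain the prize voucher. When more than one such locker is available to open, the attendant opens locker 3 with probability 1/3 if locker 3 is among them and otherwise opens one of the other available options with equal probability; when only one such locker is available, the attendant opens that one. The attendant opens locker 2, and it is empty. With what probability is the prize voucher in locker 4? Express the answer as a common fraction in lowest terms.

Condition on the true location of the prize voucher.
If it is in locker 1 (prior 1/4): locker 3 is available but not opened; locker 2 gets probability (1 − 1/3)/2 = 1/3; weight (1/4)·(1/3) = 1/12.
If it is in locker 2 (prior 1/4): the attendant opened locker 2, so this case is ruled out; weight (1/4)·0 = 0.
If it is in locker 3 (prior 1/4): locker 3 holds the prize so is unavailable; the attendant chooses uniformly among the 2 others, probability 1/2; weight (1/4)·(1/2) = 1/8.
If it is in locker 4 (prior 1/4): locker 3 is available but not opened, probability 2/3; weight (1/4)·(2/3) = 1/6.
The weights sum to 3/8.
So P(the prize voucher in locker 4 | the attendant opened locker 2) = (1/6) / (3/8) = 4/9.

4/9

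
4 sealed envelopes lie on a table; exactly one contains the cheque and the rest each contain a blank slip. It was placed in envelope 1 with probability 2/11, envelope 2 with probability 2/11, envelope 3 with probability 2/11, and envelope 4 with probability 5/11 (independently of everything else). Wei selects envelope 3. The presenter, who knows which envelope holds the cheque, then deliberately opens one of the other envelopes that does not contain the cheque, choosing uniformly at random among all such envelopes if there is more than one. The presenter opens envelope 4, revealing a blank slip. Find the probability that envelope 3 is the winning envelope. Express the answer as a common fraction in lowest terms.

1/4

Consider each possible location of the cheque in turn.
If it is in either of envelopes 1 and 2 (prior 2/11 each): the presenter has 2 equally likely choices, so probability 1/2; weight (2/11)·(1/2) = 1/11 each.
If it is in envelope 3 (prior 2/11): the presenter has 3 equally likely choices, so probability 1/3; weight (2/11)·(1/3) = 2/33.
If it is in envelope 4 (prior 5/11): the presenter opened envelope 4, so this case is ruled out; weight (5/11)·0 = 0.
The weights sum to 8/33.
So P(the cheque in envelope 3 | the presenter opened envelope 4) = (2/33) / (8/33) = 1/4.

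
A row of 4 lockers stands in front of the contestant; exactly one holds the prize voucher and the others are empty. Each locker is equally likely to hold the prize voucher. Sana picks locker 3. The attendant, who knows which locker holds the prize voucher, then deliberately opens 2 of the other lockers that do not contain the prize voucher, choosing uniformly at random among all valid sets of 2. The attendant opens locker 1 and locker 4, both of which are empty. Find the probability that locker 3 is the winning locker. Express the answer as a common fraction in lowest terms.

1/4

Condition on the true location of the prize voucher.
If it is in either of lockers 1 and 4 (prior 1/4 each): that locker was opened and seen not to hold the prize — ruled out; weight (1/4)·0 = 0 each.
If it is in locker 2 (prior 1/4): the attendant has no choice, probability 1; weight (1/4)·1 = 1/4.
If it is in locker 3 (prior 1/4): the attendant has 3 equally likely choices, so probability 1/3; weight (1/4)·(1/3) = 1/12.
The weights sum to 1/3.
So P(the prize voucher in locker 3 | the attendant opened locker 1 and locker 4) = (1/12) / (1/3) = 1/4.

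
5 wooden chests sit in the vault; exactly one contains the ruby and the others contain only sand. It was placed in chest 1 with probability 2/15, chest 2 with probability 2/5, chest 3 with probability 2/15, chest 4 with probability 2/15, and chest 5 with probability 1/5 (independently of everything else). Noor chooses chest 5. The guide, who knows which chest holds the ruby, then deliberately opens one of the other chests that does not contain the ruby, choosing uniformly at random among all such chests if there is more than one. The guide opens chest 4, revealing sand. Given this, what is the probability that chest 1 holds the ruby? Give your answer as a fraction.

8/49

Condition on the true location of the ruby.
If it is in either of chests 1 and 3 (prior 2/15 each): the guide has 3 equally likely choices, so probability 1/3; weight (2/15)·(1/3) = 2/45 each.
If it is in chest 2 (prior 2/5): the guide has 3 equally likely choices, so probability 1/3; weight (2/5)·(1/3) = 2/15.
If it is in chest 4 (prior 2/15): the guide opened chest 4, so this case is ruled out; weight (2/15)·0 = 0.
If it is in chest 5 (prior 1/5): the guide has 4 equally likely choices, so probability 1/4; weight (1/5)·(1/4) = 1/20.
The weights sum to 49/180.
So P(the ruby in chest 1 | the guide opened chest 4) = (2/45) / (49/180) = 8/49.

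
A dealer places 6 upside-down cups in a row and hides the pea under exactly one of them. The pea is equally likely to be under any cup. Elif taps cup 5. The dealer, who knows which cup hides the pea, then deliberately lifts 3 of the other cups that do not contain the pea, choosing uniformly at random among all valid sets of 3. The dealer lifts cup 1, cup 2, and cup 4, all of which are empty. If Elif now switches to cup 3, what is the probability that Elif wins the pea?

5/12

Condition on the true location of the pea.
If it is under any of cups 1, 2, and 4 (prior 1/6 each): that cup was opened and seen not to hold the prize — ruled out; weight (1/6)·0 = 0 each.
If it is under either of cups 3 and 6 (prior 1/6 each): the dealer has 4 equally likely choices, so probability 1/4; weight (1/6)·(1/4) = 1/24 each.
If it is under cup 5 (prior 1/6): the dealer has 10 equally likely choices, so probability 1/10; weight (1/6)·(1/10) = 1/60.
The weights sum to 1/10.
So P(the pea under cup 3 | the dealer opened cup 1, cup 2, and cup 4) = (1/24) / (1/10) = 5/12.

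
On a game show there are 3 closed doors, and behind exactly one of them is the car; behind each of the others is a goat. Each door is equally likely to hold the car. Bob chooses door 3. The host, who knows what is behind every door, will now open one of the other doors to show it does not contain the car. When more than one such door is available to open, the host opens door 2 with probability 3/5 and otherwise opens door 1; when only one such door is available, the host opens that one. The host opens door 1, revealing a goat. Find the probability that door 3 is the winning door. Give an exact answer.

Condition on the true location of the car.
If it is behind door 1 (prior 1/3): the host opened door 1, so this case is ruled out; weight (1/3)·0 = 0.
If it is behind door 2 (prior 1/3): only door 1 is available, probability 1; weight (1/3)·1 = 1/3.
If it is behind door 3 (prior 1/3): door 2 is available but not opened, probability 2/5; weight (1/3)·(2/5) = 2/15.
The weights sum to 7/15.
So P(the car behind door 3 | the host opened door 1) = (2/15) / (7/15) = 2/7.

2/7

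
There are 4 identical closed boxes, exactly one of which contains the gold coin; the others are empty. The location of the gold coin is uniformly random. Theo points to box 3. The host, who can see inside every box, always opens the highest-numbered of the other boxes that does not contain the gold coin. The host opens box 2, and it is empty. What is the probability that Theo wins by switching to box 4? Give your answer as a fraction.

1

Apply Bayes' rule, conditioning on where the gold coin actually is.
If it is in either of boxes 1 and 3 (prior 1/4 each): the host would have opened box 4 instead, probability 0; weight (1/4)·0 = 0 each.
If it is in box 2 (prior 1/4): the host opened box 2, so this case is ruled out; weight (1/4)·0 = 0.
If it is in box 4 (prior 1/4): box 2 is the highest-numbered option available, probability 1; weight (1/4)·1 = 1/4.
The weights sum to 1/4.
So P(the gold coin in box 4 | the host opened box 2) = (1/4) / (1/4) = 1.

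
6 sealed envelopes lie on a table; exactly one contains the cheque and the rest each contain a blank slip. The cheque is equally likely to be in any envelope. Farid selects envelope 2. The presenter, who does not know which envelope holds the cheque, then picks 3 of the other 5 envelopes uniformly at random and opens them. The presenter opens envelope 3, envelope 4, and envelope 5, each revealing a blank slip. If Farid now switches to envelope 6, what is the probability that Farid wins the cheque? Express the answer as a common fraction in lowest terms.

Apply Bayes' rule, conditioning on where the cheque actually is.
If it is in any of envelopes 1, 2, and 6 (prior 1/6 each): the presenter picks exactly this set with probability 1/10 regardless, and none is the prize; weight (1/6)·(1/10) = 1/60 each.
If it is in any of envelopes 3, 4, and 5 (prior 1/6 each): that envelope was opened and seen not to hold the prize — ruled out; weight (1/6)·0 = 0 each.
The weights sum to 1/20.
So P(the cheque in envelope 6 | the presenter opened envelope 3, envelope 4, and envelope 5) = (1/60) / (1/20) = 1/3.

1/3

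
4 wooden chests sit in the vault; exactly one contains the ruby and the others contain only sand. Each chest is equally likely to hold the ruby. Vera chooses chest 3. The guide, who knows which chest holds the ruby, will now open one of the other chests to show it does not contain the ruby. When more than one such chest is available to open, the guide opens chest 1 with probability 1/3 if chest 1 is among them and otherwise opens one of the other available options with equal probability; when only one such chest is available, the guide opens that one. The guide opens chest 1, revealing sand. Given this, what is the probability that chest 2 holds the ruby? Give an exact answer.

1/3

Consider each possible location of the ruby in turn.
If it is in chest 1 (prior 1/4): the guide opened chest 1, so this case is ruled out; weight (1/4)·0 = 0.
If it is in any of chests 2, 3, and 4 (prior 1/4 each): chest 1 is available, opened with probability 1/3; weight (1/4)·(1/3) = 1/12 each.
The weights sum to 1/4.
So P(the ruby in chest 2 | the guide opened chest 1) = (1/12) / (1/4) = 1/3.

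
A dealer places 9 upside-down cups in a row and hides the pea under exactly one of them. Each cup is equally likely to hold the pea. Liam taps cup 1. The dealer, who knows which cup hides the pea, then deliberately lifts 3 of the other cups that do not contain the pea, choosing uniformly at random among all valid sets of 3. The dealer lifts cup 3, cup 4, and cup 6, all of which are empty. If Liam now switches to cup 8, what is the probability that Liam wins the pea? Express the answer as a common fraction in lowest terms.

8/45

Apply Bayes' rule, conditioning on where the pea actually is.
If it is under cup 1 (prior 1/9): the dealer has 56 equally likely choices, so probability 1/56; weight (1/9)·(1/56) = 1/504.
If it is under any of cups 2, 5, 7, 8, and 9 (prior 1/9 each): the dealer has 35 equally likely choices, so probability 1/35; weight (1/9)·(1/35) = 1/315 each.
If it is under any of cups 3, 4, and 6 (prior 1/9 each): that cup was opened and seen not to hold the prize — ruled out; weight (1/9)·0 = 0 each.
The weights sum to 1/56.
So P(the pea under cup 8 | the dealer opened cup 3, cup 4, and cup 6) = (1/315) / (1/56) = 8/45.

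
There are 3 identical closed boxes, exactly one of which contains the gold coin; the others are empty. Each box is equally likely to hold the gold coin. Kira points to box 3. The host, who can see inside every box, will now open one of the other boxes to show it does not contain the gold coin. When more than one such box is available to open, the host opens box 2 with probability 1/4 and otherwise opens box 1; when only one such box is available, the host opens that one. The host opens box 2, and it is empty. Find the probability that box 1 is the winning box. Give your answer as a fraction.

4/5

Consider each possible location of the gold coin in turn.
If it is in box 1 (prior 1/3): only box 2 is available, probability 1; weight (1/3)·1 = 1/3.
If it is in box 2 (prior 1/3): the host opened box 2, so this case is ruled out; weight (1/3)·0 = 0.
If it is in box 3 (prior 1/3): box 2 is available, opened with probability 1/4; weight (1/3)·(1/4) = 1/12.
The weights sum to 5/12.
So P(the gold coin in box 1 | the host opened box 2) = (1/3) / (5/12) = 4/5.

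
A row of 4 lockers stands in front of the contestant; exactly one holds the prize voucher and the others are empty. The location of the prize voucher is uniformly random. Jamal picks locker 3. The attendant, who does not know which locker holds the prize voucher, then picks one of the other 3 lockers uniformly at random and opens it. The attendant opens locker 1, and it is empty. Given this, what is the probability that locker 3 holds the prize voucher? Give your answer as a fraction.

1/3

Apply Bayes' rule, conditioning on where the prize voucher actually is.
If it is in locker 1 (prior 1/4): the attendant opened locker 1, so this case is ruled out; weight (1/4)·0 = 0.
If it is in any of lockers 2, 3, and 4 (prior 1/4 each): the attendant picks locker 1 with probability 1/3 regardless, and it is not the prize; weight (1/4)·(1/3) = 1/12 each.
The weights sum to 1/4.
So P(the prize voucher in locker 3 | the attendant opened locker 1) = (1/12) / (1/4) = 1/3.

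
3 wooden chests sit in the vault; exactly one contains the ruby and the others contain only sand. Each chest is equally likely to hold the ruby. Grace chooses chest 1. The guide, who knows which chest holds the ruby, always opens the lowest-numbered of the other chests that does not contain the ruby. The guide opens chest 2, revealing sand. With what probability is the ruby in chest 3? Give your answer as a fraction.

Consider each possible location of the ruby in turn.
If it is in either of chests 1 and 3 (prior 1/3 each): chest 2 is the lowest-numbered option available, probability 1; weight (1/3)·1 = 1/3 each.
If it is in chest 2 (prior 1/3): the guide opened chest 2, so this case is ruled out; weight (1/3)·0 = 0.
The weights sum to 2/3.
So P(the ruby in chest 3 | the guide opened chest 2) = (1/3) / (2/3) = 1/2.

1/2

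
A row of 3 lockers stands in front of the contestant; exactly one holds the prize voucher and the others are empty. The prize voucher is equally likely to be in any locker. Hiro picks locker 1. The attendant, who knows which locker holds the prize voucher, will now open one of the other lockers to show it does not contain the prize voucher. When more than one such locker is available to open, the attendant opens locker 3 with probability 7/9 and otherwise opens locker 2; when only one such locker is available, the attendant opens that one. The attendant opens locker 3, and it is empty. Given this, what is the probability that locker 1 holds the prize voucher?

Consider each possible location of the prize voucher in turn.
If it is in locker 1 (prior 1/3): locker 3 is available, opened with probability 7/9; weight (1/3)·(7/9) = 7/27.
If it is in locker 2 (prior 1/3): only locker 3 is available, probability 1; weight (1/3)·1 = 1/3.
If it is in locker 3 (prior 1/3): the attendant opened locker 3, so this case is ruled out; weight (1/3)·0 = 0.
The weights sum to 16/27.
So P(the prize voucher in locker 1 | the attendant opened locker 3) = (7/27) / (16/27) = 7/16.

7/16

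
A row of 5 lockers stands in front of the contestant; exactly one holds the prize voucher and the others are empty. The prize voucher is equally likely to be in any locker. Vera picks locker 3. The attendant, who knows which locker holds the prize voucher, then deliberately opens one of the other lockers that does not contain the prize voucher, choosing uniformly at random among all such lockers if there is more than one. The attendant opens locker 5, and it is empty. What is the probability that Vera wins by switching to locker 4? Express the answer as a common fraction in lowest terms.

Condition on the true location of the prize voucher.
If it is in any of lockers 1, 2, and 4 (prior 1/5 each): the attendant has 3 equally likely choices, so probability 1/3; weight (1/5)·(1/3) = 1/15 each.
If it is in locker 3 (prior 1/5): the attendant has 4 equally likely choices, so probability 1/4; weight (1/5)·(1/4) = 1/20.
If it is in locker 5 (prior 1/5): the attendant opened locker 5, so this case is ruled out; weight (1/5)·0 = 0.
The weights sum to 1/4.
So P(the prize voucher in locker 4 | the attendant opened locker 5) = (1/15) / (1/4) = 4/15.

4/15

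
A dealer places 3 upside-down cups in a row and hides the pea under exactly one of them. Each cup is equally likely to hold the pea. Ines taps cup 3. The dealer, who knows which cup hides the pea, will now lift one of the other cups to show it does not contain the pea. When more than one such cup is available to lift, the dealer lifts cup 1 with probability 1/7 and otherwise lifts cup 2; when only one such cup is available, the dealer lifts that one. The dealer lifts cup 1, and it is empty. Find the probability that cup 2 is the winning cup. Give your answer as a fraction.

7/8

Condition on the true location of the pea.
If it is under cup 1 (prior 1/3): the dealer opened cup 1, so this case is ruled out; weight (1/3)·0 = 0.
If it is under cup 2 (prior 1/3): only cup 1 is available, probability 1; weight (1/3)·1 = 1/3.
If it is under cup 3 (prior 1/3): cup 1 is available, opened with probability 1/7; weight (1/3)·(1/7) = 1/21.
The weights sum to 8/21.
So P(the pea under cup 2 | the dealer opened cup 1) = (1/3) / (8/21) = 7/8.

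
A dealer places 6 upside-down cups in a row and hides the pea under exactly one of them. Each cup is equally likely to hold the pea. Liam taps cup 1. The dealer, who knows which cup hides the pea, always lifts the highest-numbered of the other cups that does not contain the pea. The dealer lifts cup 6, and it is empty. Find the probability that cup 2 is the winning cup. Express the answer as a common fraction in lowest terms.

1/5

Apply Bayes' rule, conditioning on where the pea actually is.
If it is under any of cups 1, 2, 3, 4, and 5 (prior 1/6 each): cup 6 is the highest-numbered option available, probability 1; weight (1/6)·1 = 1/6 each.
If it is under cup 6 (prior 1/6): the dealer opened cup 6, so this case is ruled out; weight (1/6)·0 = 0.
The weights sum to 5/6.
So P(the pea under cup 2 | the dealer opened cup 6) = (1/6) / (5/6) = 1/5.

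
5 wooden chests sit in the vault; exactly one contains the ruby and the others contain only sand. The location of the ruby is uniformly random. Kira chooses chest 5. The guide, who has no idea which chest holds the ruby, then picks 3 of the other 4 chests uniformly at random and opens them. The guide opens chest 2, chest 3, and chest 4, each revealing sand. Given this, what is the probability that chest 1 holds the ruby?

Because the guide chose which chests to open without knowing where the ruby is, the choice is independent of the prize location. Learning that none of the 3 opened chests holds the ruby simply rules out those 3 locations and leaves the remaining 2 chests still equally likely by symmetry.
So P(the ruby in chest 1) = 1/2.

1/2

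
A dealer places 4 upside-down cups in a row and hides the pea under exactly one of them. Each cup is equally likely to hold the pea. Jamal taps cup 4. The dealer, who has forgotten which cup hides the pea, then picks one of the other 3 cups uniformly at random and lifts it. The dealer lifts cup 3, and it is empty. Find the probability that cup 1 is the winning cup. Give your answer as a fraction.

Consider each possible location of the pea in turn.
If it is under any of cups 1, 2, and 4 (prior 1/4 each): the dealer picks cup 3 with probability 1/3 regardless, and it is not the prize; weight (1/4)·(1/3) = 1/12 each.
If it is under cup 3 (prior 1/4): the dealer opened cup 3, so this case is ruled out; weight (1/4)·0 = 0.
The weights sum to 1/4.
So P(the pea under cup 1 | the dealer opened cup 3) = (1/12) / (1/4) = 1/3.

1/3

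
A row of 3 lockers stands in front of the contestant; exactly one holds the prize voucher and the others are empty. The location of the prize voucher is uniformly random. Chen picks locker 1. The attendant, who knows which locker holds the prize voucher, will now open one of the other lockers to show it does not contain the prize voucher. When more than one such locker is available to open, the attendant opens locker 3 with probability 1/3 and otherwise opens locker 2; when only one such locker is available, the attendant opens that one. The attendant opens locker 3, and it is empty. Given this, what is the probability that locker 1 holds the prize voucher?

1/4

Consider each possible location of the prize voucher in turn.
If it is in locker 1 (prior 1/3): locker 3 is available, opened with probability 1/3; weight (1/3)·(1/3) = 1/9.
If it is in locker 2 (prior 1/3): only locker 3 is available, probability 1; weight (1/3)·1 = 1/3.
If it is in locker 3 (prior 1/3): the attendant opened locker 3, so this case is ruled out; weight (1/3)·0 = 0.
The weights sum to 4/9.
So P(the prize voucher in locker 1 | the attendant opened locker 3) = (1/9) / (4/9) = 1/4.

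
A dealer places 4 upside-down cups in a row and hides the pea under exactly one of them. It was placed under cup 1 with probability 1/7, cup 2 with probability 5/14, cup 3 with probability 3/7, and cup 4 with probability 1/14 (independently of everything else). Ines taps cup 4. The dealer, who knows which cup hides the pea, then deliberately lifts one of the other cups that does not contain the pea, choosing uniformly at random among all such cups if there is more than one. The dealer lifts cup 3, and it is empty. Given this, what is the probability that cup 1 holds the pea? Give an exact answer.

Consider each possible location of the pea in turn.
If it is under cup 1 (prior 1/7): the dealer has 2 equally likely choices, so probability 1/2; weight (1/7)·(1/2) = 1/14.
If it is under cup 2 (prior 5/14): the dealer has 2 equally likely choices, so probability 1/2; weight (5/14)·(1/2) = 5/28.
If it is under cup 3 (prior 3/7): the dealer opened cup 3, so this case is ruled out; weight (3/7)·0 = 0.
If it is under cup 4 (prior 1/14): the dealer has 3 equally likely choices, so probability 1/3; weight (1/14)·(1/3) = 1/42.
The weights sum to 23/84.
So P(the pea under cup 1 | the dealer opened cup 3) = (1/14) / (23/84) = 6/23.

6/23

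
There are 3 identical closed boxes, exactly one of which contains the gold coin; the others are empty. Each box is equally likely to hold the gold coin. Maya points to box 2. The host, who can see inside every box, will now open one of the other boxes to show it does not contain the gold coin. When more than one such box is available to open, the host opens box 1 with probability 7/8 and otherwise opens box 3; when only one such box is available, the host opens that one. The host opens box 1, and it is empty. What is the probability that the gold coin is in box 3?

8/15

Condition on the true location of the gold coin.
If it is in box 1 (prior 1/3): the host opened box 1, so this case is ruled out; weight (1/3)·0 = 0.
If it is in box 2 (prior 1/3): box 1 is available, opened with probability 7/8; weight (1/3)·(7/8) = 7/24.
If it is in box 3 (prior 1/3): only box 1 is available, probability 1; weight (1/3)·1 = 1/3.
The weights sum to 5/8.
So P(the gold coin in box 3 | the host opened box 1) = (1/3) / (5/8) = 8/15.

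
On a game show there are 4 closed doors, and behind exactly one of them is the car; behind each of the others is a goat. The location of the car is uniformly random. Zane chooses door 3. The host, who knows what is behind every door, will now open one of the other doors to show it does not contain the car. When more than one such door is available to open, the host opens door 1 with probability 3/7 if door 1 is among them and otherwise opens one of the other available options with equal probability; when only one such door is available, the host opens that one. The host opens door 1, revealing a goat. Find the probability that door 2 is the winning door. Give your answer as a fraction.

1/3

Consider each possible location of the car in turn.
If it is behind door 1 (prior 1/4): the host opened door 1, so this case is ruled out; weight (1/4)·0 = 0.
If it is behind any of doors 2, 3, and 4 (prior 1/4 each): door 1 is available, opened with probability 3/7; weight (1/4)·(3/7) = 3/28 each.
The weights sum to 9/28.
So P(the car behind door 2 | the host opened door 1) = (3/28) / (9/28) = 1/3.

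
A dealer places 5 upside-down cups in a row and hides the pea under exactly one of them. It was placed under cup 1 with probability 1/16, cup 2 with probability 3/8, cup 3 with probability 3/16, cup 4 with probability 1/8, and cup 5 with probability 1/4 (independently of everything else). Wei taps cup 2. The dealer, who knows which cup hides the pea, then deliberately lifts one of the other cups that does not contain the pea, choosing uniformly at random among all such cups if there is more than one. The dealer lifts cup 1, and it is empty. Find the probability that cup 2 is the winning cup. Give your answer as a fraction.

1/3

Apply Bayes' rule, conditioning on where the pea actually is.
If it is under cup 1 (prior 1/16): the dealer opened cup 1, so this case is ruled out; weight (1/16)·0 = 0.
If it is under cup 2 (prior 3/8): the dealer has 4 equally likely choices, so probability 1/4; weight (3/8)·(1/4) = 3/32.
If it is under cup 3 (prior 3/16): the dealer has 3 equally likely choices, so probability 1/3; weight (3/16)·(1/3) = 1/16.
If it is under cup 4 (prior 1/8): the dealer has 3 equally likely choices, so probability 1/3; weight (1/8)·(1/3) = 1/24.
If it is under cup 5 (prior 1/4): the dealer has 3 equally likely choices, so probability 1/3; weight (1/4)·(1/3) = 1/12.
The weights sum to 9/32.
So P(the pea under cup 2 | the dealer opened cup 1) = (3/32) / (9/32) = 1/3.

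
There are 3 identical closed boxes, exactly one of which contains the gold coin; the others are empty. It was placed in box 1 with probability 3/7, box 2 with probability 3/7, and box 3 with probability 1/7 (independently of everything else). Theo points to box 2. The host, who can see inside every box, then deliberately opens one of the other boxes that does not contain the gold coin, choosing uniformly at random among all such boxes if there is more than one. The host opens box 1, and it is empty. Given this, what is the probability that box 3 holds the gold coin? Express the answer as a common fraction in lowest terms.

2/5

Consider each possible location of the gold coin in turn.
If it is in box 1 (prior 3/7): the host opened box 1, so this case is ruled out; weight (3/7)·0 = 0.
If it is in box 2 (prior 3/7): the host has 2 equally likely choices, so probability 1/2; weight (3/7)·(1/2) = 3/14.
If it is in box 3 (prior 1/7): the host has no choice, probability 1; weight (1/7)·1 = 1/7.
The weights sum to 5/14.
So P(the gold coin in box 3 | the host opened box 1) = (1/7) / (5/14) = 2/5.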